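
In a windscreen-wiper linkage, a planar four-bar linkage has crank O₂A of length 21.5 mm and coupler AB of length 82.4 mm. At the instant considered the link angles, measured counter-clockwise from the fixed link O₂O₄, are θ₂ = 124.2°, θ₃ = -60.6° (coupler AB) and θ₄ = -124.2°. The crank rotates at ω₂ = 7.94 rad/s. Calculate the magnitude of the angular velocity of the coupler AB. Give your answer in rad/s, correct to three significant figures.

ω₂ = 7.94 rad/s
Differentiating the loop-closure r₂e^{iθ₂}+r₃e^{iθ₃}=r₁+r₄e^{iθ₄} gives r₂ω₂e^{iθ₂}+r₃ω₃e^{iθ₃}=r₄ω₄e^{iθ₄}.
Eliminating the other unknown: ω₃ = r₂ω₂ sin(θ₄−θ₂) / [r₃ sin(θ₃−θ₄)].
Numerator sine = +0.92978; denominator sine = +0.89571.
Result = 0.0215·7.94·(+0.92978) / (0.0824·(+0.89571)) = +2.1505 rad/s; magnitude 2.1505 rad/s.

2.15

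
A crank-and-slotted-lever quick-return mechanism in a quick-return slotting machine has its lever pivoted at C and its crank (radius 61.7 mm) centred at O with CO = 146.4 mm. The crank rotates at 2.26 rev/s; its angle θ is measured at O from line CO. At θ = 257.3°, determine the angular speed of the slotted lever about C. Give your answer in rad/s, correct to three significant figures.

ω = 14.2 rad/s (from 2.26 rev/s).
Crank pin A relative to C: A = (d + r cosθ, r sinθ); lever angle φ = atan2(r sinθ, d + r cosθ).
Differentiating tanφ: φ̇ = rω(d cosθ + r)/(d² + r² + 2dr cosθ).
d² + r² + 2dr cosθ = |CA|² = 0.0212682 m²;  d cosθ + r = +0.029515 m.
|ω_lever| = |0.0617·14.2·+0.029515| / 0.0212682 = 1.2158 rad/s.

1.22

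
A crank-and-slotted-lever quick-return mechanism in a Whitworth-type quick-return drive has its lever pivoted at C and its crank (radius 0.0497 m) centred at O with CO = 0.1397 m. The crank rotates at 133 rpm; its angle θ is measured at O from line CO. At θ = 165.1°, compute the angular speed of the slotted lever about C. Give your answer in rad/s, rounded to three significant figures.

ω = 13.93 rad/s (from 133 rpm).
Crank pin A relative to C: A = (d + r cosθ, r sinθ); lever angle φ = atan2(r sinθ, d + r cosθ).
Differentiating tanφ: φ̇ = rω(d cosθ + r)/(d² + r² + 2dr cosθ).
d² + r² + 2dr cosθ = |CA|² = 0.00856691 m²;  d cosθ + r = -0.085303 m.
|ω_lever| = |0.0497·13.93·-0.085303| / 0.00856691 = 6.8925 rad/s.

6.89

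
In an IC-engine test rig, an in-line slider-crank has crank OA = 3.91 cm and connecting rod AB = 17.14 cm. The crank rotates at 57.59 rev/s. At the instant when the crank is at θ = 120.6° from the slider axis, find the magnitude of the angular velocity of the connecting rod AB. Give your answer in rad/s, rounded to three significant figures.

ω = 361.8 rad/s (converted from 57.59 rev/s).
The rod makes angle φ with the slider axis where L sinφ = r sinθ; differentiating, L cosφ·φ̇ = r ω cosθ.
L cosφ = √(L² − r² sin²θ) = 0.16806 m.
|ω_rod| = r ω |cosθ| / √(L² − r² sin²θ) = 0.0391·361.8·0.50904/0.16806 = 42.853 rad/s.

42.9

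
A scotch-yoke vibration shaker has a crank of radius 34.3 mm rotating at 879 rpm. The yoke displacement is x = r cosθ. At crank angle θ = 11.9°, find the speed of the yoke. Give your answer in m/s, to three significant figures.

0.651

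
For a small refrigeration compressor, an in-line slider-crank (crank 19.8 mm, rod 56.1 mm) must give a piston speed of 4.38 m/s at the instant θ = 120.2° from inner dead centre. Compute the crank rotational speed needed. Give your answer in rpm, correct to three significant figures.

For an in-line slider-crank, |v_piston| = rω|sinθ|·[1 + r cosθ/√(L² − r² sin²θ)].
With r = 0.0198 m, L = 0.0561 m, θ = 120.2°: the bracketed kinematic factor |dx/dθ| = 0.013922 m.
ω = v/|dx/dθ| = 4.38/0.013922 = 314.6 rad/s.
N = 60ω/(2π) = 3004.2 rpm.

3000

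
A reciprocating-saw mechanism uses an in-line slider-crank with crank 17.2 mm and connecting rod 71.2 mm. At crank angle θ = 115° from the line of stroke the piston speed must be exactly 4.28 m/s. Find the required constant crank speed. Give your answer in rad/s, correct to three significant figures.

307

For an in-line slider-crank, |v_piston| = rω|sinθ|·[1 + r cosθ/√(L² − r² sin²θ)].
With r = 0.0172 m, L = 0.0712 m, θ = 115°: the bracketed kinematic factor |dx/dθ| = 0.013957 m.
ω = v/|dx/dθ| = 4.28/0.013957 = 306.65 rad/s.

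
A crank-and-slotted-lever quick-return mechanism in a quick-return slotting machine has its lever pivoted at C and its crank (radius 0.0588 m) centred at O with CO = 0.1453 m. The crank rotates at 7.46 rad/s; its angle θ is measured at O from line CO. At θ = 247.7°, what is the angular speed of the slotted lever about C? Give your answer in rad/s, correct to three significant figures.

0.0889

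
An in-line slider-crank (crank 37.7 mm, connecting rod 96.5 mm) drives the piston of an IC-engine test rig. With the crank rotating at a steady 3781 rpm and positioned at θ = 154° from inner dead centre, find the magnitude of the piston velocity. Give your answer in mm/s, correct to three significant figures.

4210

ω = 2π·3781/60 = 395.9 rad/s
For an in-line slider-crank, x = r cosθ + √(L² − r² sin²θ), so v = −rω sinθ·[1 + r cosθ/√(L² − r² sin²θ)].
With r = 0.0377 m, L = 0.0965 m, θ = 154°: √(L² − r² sin²θ) = 0.095074 m.
v = −0.0377·395.9·0.43837·[1 + 0.0377·-0.89879/0.095074] = -4.2115 m/s.
|v| = 4.2115 m/s = 4211.5 mm/s.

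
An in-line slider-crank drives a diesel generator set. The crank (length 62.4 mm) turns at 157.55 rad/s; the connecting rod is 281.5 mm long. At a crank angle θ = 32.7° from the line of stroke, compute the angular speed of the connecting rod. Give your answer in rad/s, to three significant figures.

ω = 157.6 rad/s
The rod makes angle φ with the slider axis where L sinφ = r sinθ; differentiating, L cosφ·φ̇ = r ω cosθ.
L cosφ = √(L² − r² sin²θ) = 0.27947 m.
|ω_rod| = r ω |cosθ| / √(L² − r² sin²θ) = 0.0624·157.6·0.84151/0.27947 = 29.602 rad/s.

29.6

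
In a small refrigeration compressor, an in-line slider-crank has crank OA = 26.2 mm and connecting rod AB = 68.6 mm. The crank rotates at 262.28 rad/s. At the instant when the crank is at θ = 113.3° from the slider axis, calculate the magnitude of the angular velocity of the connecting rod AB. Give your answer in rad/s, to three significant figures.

42.3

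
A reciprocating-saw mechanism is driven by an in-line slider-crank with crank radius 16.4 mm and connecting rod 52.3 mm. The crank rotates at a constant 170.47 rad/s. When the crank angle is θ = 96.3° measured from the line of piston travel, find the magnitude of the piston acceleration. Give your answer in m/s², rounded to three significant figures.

206

ω = 170.5 rad/s
x(θ) = r cosθ + √(L² − r² sin²θ); with ω constant, a = ω²·d²x/dθ².
d²x/dθ² = −r cosθ − r²(cos2θ)/√u − r⁴ sin²2θ/(4u^{3/2}),  u = L² − r² sin²θ = 0.00246957 m².
Substituting r = 0.0164 m, L = 0.0523 m, θ = 96.3°: d²x/dθ² = +0.0070745 m.
a = ω²·d²x/dθ² = (170.5)²·(+0.0070745) = +205.59 m/s²;  |a| = 205.59 m/s².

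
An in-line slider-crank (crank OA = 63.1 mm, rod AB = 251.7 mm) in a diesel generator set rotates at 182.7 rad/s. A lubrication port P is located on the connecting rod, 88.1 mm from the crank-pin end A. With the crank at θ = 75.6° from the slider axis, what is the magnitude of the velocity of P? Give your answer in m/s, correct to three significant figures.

ω = 182.7 rad/s.  Crank-pin speed |V_A| = rω = 11.528 m/s, perpendicular to OA.
Rod angle: sinφ = −(r/L) sinθ ⇒ φ = -14.053°; ω_rod = −rω cosθ/√(L²−r²sin²θ) = -11.742 rad/s.
V_P = V_A + ω_rod × AP, with AP = 0.0881 m along the rod.
Components: V_Px = −rω sinθ − a·ω_rod·sinφ = -11.417 m/s;  V_Py = rω cosθ + a·ω_rod·cosφ = +1.8635 m/s.
|V_P| = √(V_Px² + V_Py²) = 11.568 m/s.

11.6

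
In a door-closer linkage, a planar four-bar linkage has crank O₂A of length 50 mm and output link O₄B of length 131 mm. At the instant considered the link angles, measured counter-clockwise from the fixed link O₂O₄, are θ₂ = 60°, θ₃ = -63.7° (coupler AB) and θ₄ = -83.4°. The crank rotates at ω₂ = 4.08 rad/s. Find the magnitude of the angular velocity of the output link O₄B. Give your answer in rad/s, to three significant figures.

3.84

ω₂ = 4.08 rad/s
Differentiating the loop-closure r₂e^{iθ₂}+r₃e^{iθ₃}=r₁+r₄e^{iθ₄} gives r₂ω₂e^{iθ₂}+r₃ω₃e^{iθ₃}=r₄ω₄e^{iθ₄}.
Eliminating the other unknown: ω₄ = r₂ω₂ sin(θ₂−θ₃) / [r₄ sin(θ₄−θ₃)].
Numerator sine = +0.83195; denominator sine = -0.33710.
Result = 0.05·4.08·(+0.83195) / (0.131·(-0.33710)) = -3.8433 rad/s; magnitude 3.8433 rad/s.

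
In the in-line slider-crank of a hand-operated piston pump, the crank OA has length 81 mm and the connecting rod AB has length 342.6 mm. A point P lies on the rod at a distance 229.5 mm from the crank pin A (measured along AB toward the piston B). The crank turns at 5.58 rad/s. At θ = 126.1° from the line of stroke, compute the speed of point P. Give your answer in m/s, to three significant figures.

0.342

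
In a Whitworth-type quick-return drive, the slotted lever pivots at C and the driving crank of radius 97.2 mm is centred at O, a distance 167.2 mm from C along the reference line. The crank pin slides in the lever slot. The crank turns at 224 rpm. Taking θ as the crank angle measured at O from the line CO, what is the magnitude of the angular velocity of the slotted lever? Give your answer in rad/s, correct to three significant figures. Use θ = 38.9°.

8.27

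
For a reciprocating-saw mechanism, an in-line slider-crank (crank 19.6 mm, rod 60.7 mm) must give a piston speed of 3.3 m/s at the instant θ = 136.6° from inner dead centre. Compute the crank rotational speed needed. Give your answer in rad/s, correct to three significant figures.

For an in-line slider-crank, |v_piston| = rω|sinθ|·[1 + r cosθ/√(L² − r² sin²θ)].
With r = 0.0196 m, L = 0.0607 m, θ = 136.6°: the bracketed kinematic factor |dx/dθ| = 0.010227 m.
ω = v/|dx/dθ| = 3.3/0.010227 = 322.69 rad/s.

323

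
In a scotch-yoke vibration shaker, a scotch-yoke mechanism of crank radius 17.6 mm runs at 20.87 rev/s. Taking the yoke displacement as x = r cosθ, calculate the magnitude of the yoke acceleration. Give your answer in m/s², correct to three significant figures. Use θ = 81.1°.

ω = 131.1 rad/s (from 20.87 rev/s).
x = r cosθ ⇒ ẍ = −rω² cosθ (ω constant).
|a| = rω²|cosθ| = 0.0176·(131.1)²·|cos 81.1°| = 46.821 m/s².

46.8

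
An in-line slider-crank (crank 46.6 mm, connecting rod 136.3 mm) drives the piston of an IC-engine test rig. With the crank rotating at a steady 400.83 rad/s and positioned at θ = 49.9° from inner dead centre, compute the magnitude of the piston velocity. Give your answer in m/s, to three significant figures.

ω = 400.8 rad/s
For an in-line slider-crank, x = r cosθ + √(L² − r² sin²θ), so v = −rω sinθ·[1 + r cosθ/√(L² − r² sin²θ)].
With r = 0.0466 m, L = 0.1363 m, θ = 49.9°: √(L² − r² sin²θ) = 0.13156 m.
v = −0.0466·400.8·0.76492·[1 + 0.0466·0.64412/0.13156] = -17.548 m/s.
|v| = 17.548 m/s.

17.5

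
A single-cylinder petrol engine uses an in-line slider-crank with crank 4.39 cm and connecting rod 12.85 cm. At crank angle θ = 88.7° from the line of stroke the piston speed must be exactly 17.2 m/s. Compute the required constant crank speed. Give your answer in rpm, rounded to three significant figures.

For an in-line slider-crank, |v_piston| = rω|sinθ|·[1 + r cosθ/√(L² − r² sin²θ)].
With r = 0.0439 m, L = 0.1285 m, θ = 88.7°: the bracketed kinematic factor |dx/dθ| = 0.044251 m.
ω = v/|dx/dθ| = 17.2/0.044251 = 388.69 rad/s.
N = 60ω/(2π) = 3711.8 rpm.

3710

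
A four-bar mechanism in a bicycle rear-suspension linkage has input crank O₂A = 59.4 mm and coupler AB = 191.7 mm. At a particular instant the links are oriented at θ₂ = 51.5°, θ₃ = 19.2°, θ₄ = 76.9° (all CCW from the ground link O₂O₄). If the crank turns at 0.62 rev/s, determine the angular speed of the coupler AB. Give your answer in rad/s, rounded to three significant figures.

0.613

ω₂ = 3.896 rad/s (from 0.62 rev/s).
Differentiating the loop-closure r₂e^{iθ₂}+r₃e^{iθ₃}=r₁+r₄e^{iθ₄} gives r₂ω₂e^{iθ₂}+r₃ω₃e^{iθ₃}=r₄ω₄e^{iθ₄}.
Eliminating the other unknown: ω₃ = r₂ω₂ sin(θ₄−θ₂) / [r₃ sin(θ₃−θ₄)].
Numerator sine = +0.42894; denominator sine = -0.84526.
Result = 0.0594·3.896·(+0.42894) / (0.1917·(-0.84526)) = -0.61254 rad/s; magnitude 0.61254 rad/s.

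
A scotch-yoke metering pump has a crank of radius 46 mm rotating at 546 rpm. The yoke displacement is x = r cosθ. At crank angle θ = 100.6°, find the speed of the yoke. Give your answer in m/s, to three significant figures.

2.59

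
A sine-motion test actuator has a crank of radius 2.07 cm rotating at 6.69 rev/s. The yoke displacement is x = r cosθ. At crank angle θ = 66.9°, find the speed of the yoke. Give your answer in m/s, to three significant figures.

0.800

ω = 42.03 rad/s (from 6.69 rev/s).
x = r cosθ ⇒ ẋ = −rω sinθ.
|v| = rω|sinθ| = 0.0207·42.03·|sin 66.9°| = 0.80035 m/s.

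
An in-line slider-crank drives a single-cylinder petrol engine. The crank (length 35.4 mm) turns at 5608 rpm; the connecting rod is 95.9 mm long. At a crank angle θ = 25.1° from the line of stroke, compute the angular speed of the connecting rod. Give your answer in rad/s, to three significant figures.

199

ω = 587.3 rad/s (converted from 5608 rpm).
The rod makes angle φ with the slider axis where L sinφ = r sinθ; differentiating, L cosφ·φ̇ = r ω cosθ.
L cosφ = √(L² − r² sin²θ) = 0.094717 m.
|ω_rod| = r ω |cosθ| / √(L² − r² sin²θ) = 0.0354·587.3·0.90557/0.094717 = 198.76 rad/s.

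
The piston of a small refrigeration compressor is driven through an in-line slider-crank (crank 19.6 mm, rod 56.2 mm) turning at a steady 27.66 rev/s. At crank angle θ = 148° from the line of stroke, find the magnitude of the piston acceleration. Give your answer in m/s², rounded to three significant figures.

ω = 2π·27.7 = 173.8 rad/s
x(θ) = r cosθ + √(L² − r² sin²θ); with ω constant, a = ω²·d²x/dθ².
d²x/dθ² = −r cosθ − r²(cos2θ)/√u − r⁴ sin²2θ/(4u^{3/2}),  u = L² − r² sin²θ = 0.00305056 m².
Substituting r = 0.0196 m, L = 0.0562 m, θ = 148°: d²x/dθ² = +0.013396 m.
a = ω²·d²x/dθ² = (173.8)²·(+0.013396) = +404.61 m/s²;  |a| = 404.61 m/s².

405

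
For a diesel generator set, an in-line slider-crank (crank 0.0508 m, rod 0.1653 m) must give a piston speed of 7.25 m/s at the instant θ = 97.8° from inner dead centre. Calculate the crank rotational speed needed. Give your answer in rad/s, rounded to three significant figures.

151

For an in-line slider-crank, |v_piston| = rω|sinθ|·[1 + r cosθ/√(L² − r² sin²θ)].
With r = 0.0508 m, L = 0.1653 m, θ = 97.8°: the bracketed kinematic factor |dx/dθ| = 0.048126 m.
ω = v/|dx/dθ| = 7.25/0.048126 = 150.65 rad/s.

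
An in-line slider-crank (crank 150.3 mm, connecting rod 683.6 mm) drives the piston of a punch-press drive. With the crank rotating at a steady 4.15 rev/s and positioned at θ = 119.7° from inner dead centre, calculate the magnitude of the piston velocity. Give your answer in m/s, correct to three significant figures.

3.03

ω = 2π·4.15 = 26.08 rad/s
For an in-line slider-crank, x = r cosθ + √(L² − r² sin²θ), so v = −rω sinθ·[1 + r cosθ/√(L² − r² sin²θ)].
With r = 0.1503 m, L = 0.6836 m, θ = 119.7°: √(L² − r² sin²θ) = 0.67102 m.
v = −0.1503·26.08·0.86863·[1 + 0.1503·-0.49546/0.67102] = -3.0265 m/s.
|v| = 3.0265 m/s.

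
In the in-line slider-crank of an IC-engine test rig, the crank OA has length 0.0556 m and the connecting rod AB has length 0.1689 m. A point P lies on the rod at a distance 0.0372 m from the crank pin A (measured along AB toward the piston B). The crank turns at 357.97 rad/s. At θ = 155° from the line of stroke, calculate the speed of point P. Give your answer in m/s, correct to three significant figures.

ω = 358 rad/s.  Crank-pin speed |V_A| = rω = 19.903 m/s, perpendicular to OA.
Rod angle: sinφ = −(r/L) sinθ ⇒ φ = -7.997°; ω_rod = −rω cosθ/√(L²−r²sin²θ) = +107.85 rad/s.
V_P = V_A + ω_rod × AP, with AP = 0.0372 m along the rod.
Components: V_Px = −rω sinθ − a·ω_rod·sinφ = -7.8533 m/s;  V_Py = rω cosθ + a·ω_rod·cosφ = -14.065 m/s.
|V_P| = √(V_Px² + V_Py²) = 16.109 m/s.

16.1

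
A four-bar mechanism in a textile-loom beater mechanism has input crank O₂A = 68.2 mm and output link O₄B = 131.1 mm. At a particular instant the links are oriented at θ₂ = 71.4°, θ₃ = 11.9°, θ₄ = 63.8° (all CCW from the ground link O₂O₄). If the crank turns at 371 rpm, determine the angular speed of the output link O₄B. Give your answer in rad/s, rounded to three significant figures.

ω₂ = 38.85 rad/s (from 371 rpm).
Differentiating the loop-closure r₂e^{iθ₂}+r₃e^{iθ₃}=r₁+r₄e^{iθ₄} gives r₂ω₂e^{iθ₂}+r₃ω₃e^{iθ₃}=r₄ω₄e^{iθ₄}.
Eliminating the other unknown: ω₄ = r₂ω₂ sin(θ₂−θ₃) / [r₄ sin(θ₄−θ₃)].
Numerator sine = +0.86163; denominator sine = +0.78694.
Result = 0.0682·38.85·(+0.86163) / (0.1311·(+0.78694)) = +22.129 rad/s; magnitude 22.129 rad/s.

22.1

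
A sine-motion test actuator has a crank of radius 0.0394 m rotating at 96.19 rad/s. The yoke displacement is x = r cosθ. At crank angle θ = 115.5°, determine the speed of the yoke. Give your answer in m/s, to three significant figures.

ω = 96.19 rad/s
x = r cosθ ⇒ ẋ = −rω sinθ.
|v| = rω|sinθ| = 0.0394·96.19·|sin 115.5°| = 3.4207 m/s.

3.42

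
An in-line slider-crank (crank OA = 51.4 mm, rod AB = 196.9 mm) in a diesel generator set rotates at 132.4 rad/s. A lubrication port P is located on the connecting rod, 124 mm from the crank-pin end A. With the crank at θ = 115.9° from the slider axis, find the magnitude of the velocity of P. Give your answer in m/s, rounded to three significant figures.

ω = 132.4 rad/s.  Crank-pin speed |V_A| = rω = 6.8054 m/s, perpendicular to OA.
Rod angle: sinφ = −(r/L) sinθ ⇒ φ = -13.581°; ω_rod = −rω cosθ/√(L²−r²sin²θ) = +15.531 rad/s.
V_P = V_A + ω_rod × AP, with AP = 0.124 m along the rod.
Components: V_Px = −rω sinθ − a·ω_rod·sinφ = -5.6696 m/s;  V_Py = rω cosθ + a·ω_rod·cosφ = -1.1006 m/s.
|V_P| = √(V_Px² + V_Py²) = 5.7754 m/s.

5.78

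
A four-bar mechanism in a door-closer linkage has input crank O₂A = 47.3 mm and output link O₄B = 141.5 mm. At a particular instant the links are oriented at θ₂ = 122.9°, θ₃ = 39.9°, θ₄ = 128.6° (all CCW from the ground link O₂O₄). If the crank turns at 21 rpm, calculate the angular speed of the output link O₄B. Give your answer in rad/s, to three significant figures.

ω₂ = 2.199 rad/s (from 21 rpm).
Differentiating the loop-closure r₂e^{iθ₂}+r₃e^{iθ₃}=r₁+r₄e^{iθ₄} gives r₂ω₂e^{iθ₂}+r₃ω₃e^{iθ₃}=r₄ω₄e^{iθ₄}.
Eliminating the other unknown: ω₄ = r₂ω₂ sin(θ₂−θ₃) / [r₄ sin(θ₄−θ₃)].
Numerator sine = +0.99255; denominator sine = +0.99974.
Result = 0.0473·2.199·(+0.99255) / (0.1415·(+0.99974)) = +0.72982 rad/s; magnitude 0.72982 rad/s.

0.730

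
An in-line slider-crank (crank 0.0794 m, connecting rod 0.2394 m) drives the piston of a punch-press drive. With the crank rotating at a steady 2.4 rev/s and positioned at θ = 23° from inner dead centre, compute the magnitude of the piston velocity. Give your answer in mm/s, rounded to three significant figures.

612

ω = 2π·2.4 = 15.08 rad/s
For an in-line slider-crank, x = r cosθ + √(L² − r² sin²θ), so v = −rω sinθ·[1 + r cosθ/√(L² − r² sin²θ)].
With r = 0.0794 m, L = 0.2394 m, θ = 23°: √(L² − r² sin²θ) = 0.23738 m.
v = −0.0794·15.08·0.39073·[1 + 0.0794·0.92050/0.23738] = -0.61187 m/s.
|v| = 0.61187 m/s = 611.87 mm/s.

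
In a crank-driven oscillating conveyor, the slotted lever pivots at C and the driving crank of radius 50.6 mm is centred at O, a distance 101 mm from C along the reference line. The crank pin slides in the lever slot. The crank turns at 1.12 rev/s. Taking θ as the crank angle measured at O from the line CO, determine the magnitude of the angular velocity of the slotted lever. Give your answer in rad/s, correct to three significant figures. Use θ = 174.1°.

ω = 7.037 rad/s (from 1.12 rev/s).
Crank pin A relative to C: A = (d + r cosθ, r sinθ); lever angle φ = atan2(r sinθ, d + r cosθ).
Differentiating tanφ: φ̇ = rω(d cosθ + r)/(d² + r² + 2dr cosθ).
d² + r² + 2dr cosθ = |CA|² = 0.0025943 m²;  d cosθ + r = -0.049865 m.
|ω_lever| = |0.0506·7.037·-0.049865| / 0.0025943 = 6.8442 rad/s.

6.84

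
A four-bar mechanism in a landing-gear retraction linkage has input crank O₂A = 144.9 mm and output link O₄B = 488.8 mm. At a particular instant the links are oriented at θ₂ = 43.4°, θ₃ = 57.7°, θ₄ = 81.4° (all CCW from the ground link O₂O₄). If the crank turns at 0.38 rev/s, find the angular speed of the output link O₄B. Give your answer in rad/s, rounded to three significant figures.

ω₂ = 2.388 rad/s (from 0.38 rev/s).
Differentiating the loop-closure r₂e^{iθ₂}+r₃e^{iθ₃}=r₁+r₄e^{iθ₄} gives r₂ω₂e^{iθ₂}+r₃ω₃e^{iθ₃}=r₄ω₄e^{iθ₄}.
Eliminating the other unknown: ω₄ = r₂ω₂ sin(θ₂−θ₃) / [r₄ sin(θ₄−θ₃)].
Numerator sine = -0.24700; denominator sine = +0.40195.
Result = 0.1449·2.388·(-0.24700) / (0.4888·(+0.40195)) = -0.43494 rad/s; magnitude 0.43494 rad/s.

0.435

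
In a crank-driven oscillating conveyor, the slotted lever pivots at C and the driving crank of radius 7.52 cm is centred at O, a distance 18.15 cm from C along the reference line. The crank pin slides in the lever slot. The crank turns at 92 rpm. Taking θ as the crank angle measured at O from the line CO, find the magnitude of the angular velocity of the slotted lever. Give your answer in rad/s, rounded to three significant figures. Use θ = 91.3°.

1.36

ω = 9.634 rad/s (from 92 rpm).
Crank pin A relative to C: A = (d + r cosθ, r sinθ); lever angle φ = atan2(r sinθ, d + r cosθ).
Differentiating tanφ: φ̇ = rω(d cosθ + r)/(d² + r² + 2dr cosθ).
d² + r² + 2dr cosθ = |CA|² = 0.037978 m²;  d cosθ + r = +0.071082 m.
|ω_lever| = |0.0752·9.634·+0.071082| / 0.037978 = 1.356 rad/s.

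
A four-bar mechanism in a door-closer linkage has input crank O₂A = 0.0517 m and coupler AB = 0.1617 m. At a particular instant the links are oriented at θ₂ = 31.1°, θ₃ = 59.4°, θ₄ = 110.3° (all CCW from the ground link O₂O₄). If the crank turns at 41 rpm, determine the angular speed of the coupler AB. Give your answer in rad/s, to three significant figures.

1.74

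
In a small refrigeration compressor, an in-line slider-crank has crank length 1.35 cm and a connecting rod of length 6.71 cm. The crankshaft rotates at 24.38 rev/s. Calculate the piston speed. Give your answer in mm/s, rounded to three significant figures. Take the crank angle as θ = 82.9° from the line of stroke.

ω = 2π·24.4 = 153.2 rad/s
For an in-line slider-crank, x = r cosθ + √(L² − r² sin²θ), so v = −rω sinθ·[1 + r cosθ/√(L² − r² sin²θ)].
With r = 0.0135 m, L = 0.0671 m, θ = 82.9°: √(L² − r² sin²θ) = 0.065749 m.
v = −0.0135·153.2·0.99233·[1 + 0.0135·0.12360/0.065749] = -2.1042 m/s.
|v| = 2.1042 m/s = 2104.2 mm/s.

2100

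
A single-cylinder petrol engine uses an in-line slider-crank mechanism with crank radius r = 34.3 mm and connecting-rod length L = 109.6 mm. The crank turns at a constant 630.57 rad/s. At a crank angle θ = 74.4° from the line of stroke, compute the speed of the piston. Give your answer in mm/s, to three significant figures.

22700

ω = 630.6 rad/s
For an in-line slider-crank, x = r cosθ + √(L² − r² sin²θ), so v = −rω sinθ·[1 + r cosθ/√(L² − r² sin²θ)].
With r = 0.0343 m, L = 0.1096 m, θ = 74.4°: √(L² − r² sin²θ) = 0.1045 m.
v = −0.0343·630.6·0.96316·[1 + 0.0343·0.26892/0.1045] = -22.671 m/s.
|v| = 22.671 m/s = 22671 mm/s.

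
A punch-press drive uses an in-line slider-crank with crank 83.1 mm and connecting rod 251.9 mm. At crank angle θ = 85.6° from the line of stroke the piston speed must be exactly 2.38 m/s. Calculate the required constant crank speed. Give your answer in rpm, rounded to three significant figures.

267

For an in-line slider-crank, |v_piston| = rω|sinθ|·[1 + r cosθ/√(L² − r² sin²θ)].
With r = 0.0831 m, L = 0.2519 m, θ = 85.6°: the bracketed kinematic factor |dx/dθ| = 0.085076 m.
ω = v/|dx/dθ| = 2.38/0.085076 = 27.975 rad/s.
N = 60ω/(2π) = 267.14 rpm.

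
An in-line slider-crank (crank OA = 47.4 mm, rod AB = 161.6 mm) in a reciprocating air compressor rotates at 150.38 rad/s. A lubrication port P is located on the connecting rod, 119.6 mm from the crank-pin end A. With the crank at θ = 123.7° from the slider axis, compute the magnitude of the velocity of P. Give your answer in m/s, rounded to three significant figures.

ω = 150.4 rad/s.  Crank-pin speed |V_A| = rω = 7.128 m/s, perpendicular to OA.
Rod angle: sinφ = −(r/L) sinθ ⇒ φ = -14.124°; ω_rod = −rω cosθ/√(L²−r²sin²θ) = +25.237 rad/s.
V_P = V_A + ω_rod × AP, with AP = 0.1196 m along the rod.
Components: V_Px = −rω sinθ − a·ω_rod·sinφ = -5.1936 m/s;  V_Py = rω cosθ + a·ω_rod·cosφ = -1.0279 m/s.
|V_P| = √(V_Px² + V_Py²) = 5.2944 m/s.

5.29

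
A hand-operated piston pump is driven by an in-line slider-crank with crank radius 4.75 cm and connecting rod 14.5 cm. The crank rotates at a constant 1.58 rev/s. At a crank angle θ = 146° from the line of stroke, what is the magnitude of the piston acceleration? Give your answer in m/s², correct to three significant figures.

ω = 2π·1.58 = 9.927 rad/s
x(θ) = r cosθ + √(L² − r² sin²θ); with ω constant, a = ω²·d²x/dθ².
d²x/dθ² = −r cosθ − r²(cos2θ)/√u − r⁴ sin²2θ/(4u^{3/2}),  u = L² − r² sin²θ = 0.0203195 m².
Substituting r = 0.0475 m, L = 0.145 m, θ = 146°: d²x/dθ² = +0.033072 m.
a = ω²·d²x/dθ² = (9.927)²·(+0.033072) = +3.2594 m/s²;  |a| = 3.2594 m/s².

3.26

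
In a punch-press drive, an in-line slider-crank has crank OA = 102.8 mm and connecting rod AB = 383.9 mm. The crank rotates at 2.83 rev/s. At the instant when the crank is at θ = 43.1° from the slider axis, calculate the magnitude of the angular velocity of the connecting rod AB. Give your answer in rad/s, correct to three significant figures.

3.54

ω = 17.78 rad/s (converted from 2.83 rev/s).
The rod makes angle φ with the slider axis where L sinφ = r sinθ; differentiating, L cosφ·φ̇ = r ω cosθ.
L cosφ = √(L² − r² sin²θ) = 0.37742 m.
|ω_rod| = r ω |cosθ| / √(L² − r² sin²θ) = 0.1028·17.78·0.73016/0.37742 = 3.5363 rad/s.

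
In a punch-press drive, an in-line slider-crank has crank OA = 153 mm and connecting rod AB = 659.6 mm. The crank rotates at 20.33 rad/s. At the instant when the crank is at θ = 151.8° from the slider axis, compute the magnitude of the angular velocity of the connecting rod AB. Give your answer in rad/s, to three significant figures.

4.18

ω = 20.33 rad/s
The rod makes angle φ with the slider axis where L sinφ = r sinθ; differentiating, L cosφ·φ̇ = r ω cosθ.
L cosφ = √(L² − r² sin²θ) = 0.65563 m.
|ω_rod| = r ω |cosθ| / √(L² − r² sin²θ) = 0.153·20.33·0.88130/0.65563 = 4.1812 rad/s.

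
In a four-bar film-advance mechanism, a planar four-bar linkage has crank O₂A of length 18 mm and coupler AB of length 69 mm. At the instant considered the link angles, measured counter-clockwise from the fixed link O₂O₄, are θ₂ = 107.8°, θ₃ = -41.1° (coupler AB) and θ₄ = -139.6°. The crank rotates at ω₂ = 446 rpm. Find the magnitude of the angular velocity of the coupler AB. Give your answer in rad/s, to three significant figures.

11.4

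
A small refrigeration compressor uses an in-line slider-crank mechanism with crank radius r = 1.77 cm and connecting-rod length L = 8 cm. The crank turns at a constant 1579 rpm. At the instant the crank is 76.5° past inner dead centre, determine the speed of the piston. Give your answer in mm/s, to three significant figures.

3000

ω = 2π·1579/60 = 165.4 rad/s
For an in-line slider-crank, x = r cosθ + √(L² − r² sin²θ), so v = −rω sinθ·[1 + r cosθ/√(L² − r² sin²θ)].
With r = 0.0177 m, L = 0.08 m, θ = 76.5°: √(L² − r² sin²θ) = 0.078127 m.
v = −0.0177·165.4·0.97237·[1 + 0.0177·0.23345/0.078127] = -2.9964 m/s.
|v| = 2.9964 m/s = 2996.4 mm/s.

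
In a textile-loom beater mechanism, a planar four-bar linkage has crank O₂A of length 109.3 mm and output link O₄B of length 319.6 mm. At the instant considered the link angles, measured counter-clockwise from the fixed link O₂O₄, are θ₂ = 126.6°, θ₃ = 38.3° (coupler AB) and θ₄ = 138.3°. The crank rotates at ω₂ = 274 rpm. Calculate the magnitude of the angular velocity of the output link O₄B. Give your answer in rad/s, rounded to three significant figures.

ω₂ = 28.69 rad/s (from 274 rpm).
Differentiating the loop-closure r₂e^{iθ₂}+r₃e^{iθ₃}=r₁+r₄e^{iθ₄} gives r₂ω₂e^{iθ₂}+r₃ω₃e^{iθ₃}=r₄ω₄e^{iθ₄}.
Eliminating the other unknown: ω₄ = r₂ω₂ sin(θ₂−θ₃) / [r₄ sin(θ₄−θ₃)].
Numerator sine = +0.99956; denominator sine = +0.98481.
Result = 0.1093·28.69·(+0.99956) / (0.3196·(+0.98481)) = +9.9598 rad/s; magnitude 9.9598 rad/s.

9.96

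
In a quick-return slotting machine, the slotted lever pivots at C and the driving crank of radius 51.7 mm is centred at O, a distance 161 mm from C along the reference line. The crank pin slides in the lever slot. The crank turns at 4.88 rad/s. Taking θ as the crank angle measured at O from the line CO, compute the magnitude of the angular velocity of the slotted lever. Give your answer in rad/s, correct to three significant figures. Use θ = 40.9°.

ω = 4.88 rad/s
Crank pin A relative to C: A = (d + r cosθ, r sinθ); lever angle φ = atan2(r sinθ, d + r cosθ).
Differentiating tanφ: φ̇ = rω(d cosθ + r)/(d² + r² + 2dr cosθ).
d² + r² + 2dr cosθ = |CA|² = 0.0411769 m²;  d cosθ + r = +0.17339 m.
|ω_lever| = |0.0517·4.88·+0.17339| / 0.0411769 = 1.0624 rad/s.

1.06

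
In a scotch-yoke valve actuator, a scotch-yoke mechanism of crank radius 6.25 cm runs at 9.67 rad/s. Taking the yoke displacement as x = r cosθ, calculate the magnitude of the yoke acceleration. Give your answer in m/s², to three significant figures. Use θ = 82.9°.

0.722

ω = 9.67 rad/s
x = r cosθ ⇒ ẍ = −rω² cosθ (ω constant).
|a| = rω²|cosθ| = 0.0625·(9.67)²·|cos 82.9°| = 0.72236 m/s².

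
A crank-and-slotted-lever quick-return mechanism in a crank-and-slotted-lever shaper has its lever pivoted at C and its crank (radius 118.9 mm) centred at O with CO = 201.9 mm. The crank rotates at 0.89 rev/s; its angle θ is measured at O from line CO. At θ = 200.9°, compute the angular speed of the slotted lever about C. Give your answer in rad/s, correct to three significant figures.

4.61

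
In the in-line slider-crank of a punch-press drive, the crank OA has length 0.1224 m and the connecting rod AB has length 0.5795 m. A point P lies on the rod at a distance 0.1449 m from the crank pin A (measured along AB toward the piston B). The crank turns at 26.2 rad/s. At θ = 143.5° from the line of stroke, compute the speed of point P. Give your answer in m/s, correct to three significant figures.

ω = 26.2 rad/s.  Crank-pin speed |V_A| = rω = 3.2069 m/s, perpendicular to OA.
Rod angle: sinφ = −(r/L) sinθ ⇒ φ = -7.218°; ω_rod = −rω cosθ/√(L²−r²sin²θ) = +4.484 rad/s.
V_P = V_A + ω_rod × AP, with AP = 0.1449 m along the rod.
Components: V_Px = −rω sinθ − a·ω_rod·sinφ = -1.8259 m/s;  V_Py = rω cosθ + a·ω_rod·cosφ = -1.9333 m/s.
|V_P| = √(V_Px² + V_Py²) = 2.6592 m/s.

2.66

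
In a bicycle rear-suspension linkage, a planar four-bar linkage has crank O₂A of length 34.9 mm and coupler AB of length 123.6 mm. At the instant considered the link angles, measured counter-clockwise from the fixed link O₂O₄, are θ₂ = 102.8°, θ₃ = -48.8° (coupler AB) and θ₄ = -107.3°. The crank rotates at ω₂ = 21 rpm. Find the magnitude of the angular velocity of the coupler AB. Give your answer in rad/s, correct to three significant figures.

ω₂ = 2.199 rad/s (from 21 rpm).
Differentiating the loop-closure r₂e^{iθ₂}+r₃e^{iθ₃}=r₁+r₄e^{iθ₄} gives r₂ω₂e^{iθ₂}+r₃ω₃e^{iθ₃}=r₄ω₄e^{iθ₄}.
Eliminating the other unknown: ω₃ = r₂ω₂ sin(θ₄−θ₂) / [r₃ sin(θ₃−θ₄)].
Numerator sine = +0.50151; denominator sine = +0.85264.
Result = 0.0349·2.199·(+0.50151) / (0.1236·(+0.85264)) = +0.36523 rad/s; magnitude 0.36523 rad/s.

0.365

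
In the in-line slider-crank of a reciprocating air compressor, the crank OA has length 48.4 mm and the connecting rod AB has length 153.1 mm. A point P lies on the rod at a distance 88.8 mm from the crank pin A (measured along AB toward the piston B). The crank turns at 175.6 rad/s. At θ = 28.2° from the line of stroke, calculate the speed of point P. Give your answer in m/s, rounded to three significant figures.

ω = 175.6 rad/s.  Crank-pin speed |V_A| = rω = 8.499 m/s, perpendicular to OA.
Rod angle: sinφ = −(r/L) sinθ ⇒ φ = -8.592°; ω_rod = −rω cosθ/√(L²−r²sin²θ) = -49.479 rad/s.
V_P = V_A + ω_rod × AP, with AP = 0.0888 m along the rod.
Components: V_Px = −rω sinθ − a·ω_rod·sinφ = -4.6726 m/s;  V_Py = rω cosθ + a·ω_rod·cosφ = +3.1458 m/s.
|V_P| = √(V_Px² + V_Py²) = 5.6329 m/s.

5.63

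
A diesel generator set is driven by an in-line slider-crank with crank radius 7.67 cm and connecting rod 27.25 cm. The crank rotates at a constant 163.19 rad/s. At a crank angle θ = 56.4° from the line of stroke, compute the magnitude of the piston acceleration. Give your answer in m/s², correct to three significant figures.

912

ω = 163.2 rad/s
x(θ) = r cosθ + √(L² − r² sin²θ); with ω constant, a = ω²·d²x/dθ².
d²x/dθ² = −r cosθ − r²(cos2θ)/√u − r⁴ sin²2θ/(4u^{3/2}),  u = L² − r² sin²θ = 0.0701749 m².
Substituting r = 0.0767 m, L = 0.2725 m, θ = 56.4°: d²x/dθ² = -0.034235 m.
a = ω²·d²x/dθ² = (163.2)²·(-0.034235) = -911.71 m/s²;  |a| = 911.71 m/s².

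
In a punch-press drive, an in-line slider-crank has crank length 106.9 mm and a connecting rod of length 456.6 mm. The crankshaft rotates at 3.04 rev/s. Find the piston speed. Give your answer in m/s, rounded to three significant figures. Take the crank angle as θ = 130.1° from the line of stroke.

ω = 2π·3.04 = 19.1 rad/s
For an in-line slider-crank, x = r cosθ + √(L² − r² sin²θ), so v = −rω sinθ·[1 + r cosθ/√(L² − r² sin²θ)].
With r = 0.1069 m, L = 0.4566 m, θ = 130.1°: √(L² − r² sin²θ) = 0.44922 m.
v = −0.1069·19.1·0.76492·[1 + 0.1069·-0.64412/0.44922] = -1.3225 m/s.
|v| = 1.3225 m/s.

1.32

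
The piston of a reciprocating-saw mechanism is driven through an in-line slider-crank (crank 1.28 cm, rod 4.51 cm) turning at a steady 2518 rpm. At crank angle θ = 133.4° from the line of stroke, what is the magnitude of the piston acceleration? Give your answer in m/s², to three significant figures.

ω = 2π·2518/60 = 263.7 rad/s
x(θ) = r cosθ + √(L² − r² sin²θ); with ω constant, a = ω²·d²x/dθ².
d²x/dθ² = −r cosθ − r²(cos2θ)/√u − r⁴ sin²2θ/(4u^{3/2}),  u = L² − r² sin²θ = 0.00194752 m².
Substituting r = 0.0128 m, L = 0.0451 m, θ = 133.4°: d²x/dθ² = +0.0089241 m.
a = ω²·d²x/dθ² = (263.7)²·(+0.0089241) = +620.49 m/s²;  |a| = 620.49 m/s².

620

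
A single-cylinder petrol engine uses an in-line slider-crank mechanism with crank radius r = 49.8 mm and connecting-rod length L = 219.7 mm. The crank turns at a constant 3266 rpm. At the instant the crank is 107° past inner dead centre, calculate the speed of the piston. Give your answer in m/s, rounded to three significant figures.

15.2

ω = 2π·3266/60 = 342 rad/s
For an in-line slider-crank, x = r cosθ + √(L² − r² sin²θ), so v = −rω sinθ·[1 + r cosθ/√(L² − r² sin²θ)].
With r = 0.0498 m, L = 0.2197 m, θ = 107°: √(L² − r² sin²θ) = 0.21448 m.
v = −0.0498·342·0.95630·[1 + 0.0498·-0.29237/0.21448] = -15.182 m/s.
|v| = 15.182 m/s.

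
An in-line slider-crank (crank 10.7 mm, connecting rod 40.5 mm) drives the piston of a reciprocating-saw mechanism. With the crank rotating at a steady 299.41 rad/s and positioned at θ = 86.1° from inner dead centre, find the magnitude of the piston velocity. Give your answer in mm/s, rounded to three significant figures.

ω = 299.4 rad/s
For an in-line slider-crank, x = r cosθ + √(L² − r² sin²θ), so v = −rω sinθ·[1 + r cosθ/√(L² − r² sin²θ)].
With r = 0.0107 m, L = 0.0405 m, θ = 86.1°: √(L² − r² sin²θ) = 0.039068 m.
v = −0.0107·299.4·0.99768·[1 + 0.0107·0.06802/0.039068] = -3.2558 m/s.
|v| = 3.2558 m/s = 3255.8 mm/s.

3260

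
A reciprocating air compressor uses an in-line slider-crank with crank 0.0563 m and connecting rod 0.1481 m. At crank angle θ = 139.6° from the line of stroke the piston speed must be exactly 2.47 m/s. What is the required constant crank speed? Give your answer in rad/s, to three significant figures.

96.5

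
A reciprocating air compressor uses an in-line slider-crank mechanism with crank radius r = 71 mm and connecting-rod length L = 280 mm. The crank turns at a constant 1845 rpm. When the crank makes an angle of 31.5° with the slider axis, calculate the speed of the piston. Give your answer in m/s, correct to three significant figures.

ω = 2π·1845/60 = 193.2 rad/s
For an in-line slider-crank, x = r cosθ + √(L² − r² sin²θ), so v = −rω sinθ·[1 + r cosθ/√(L² − r² sin²θ)].
With r = 0.071 m, L = 0.28 m, θ = 31.5°: √(L² − r² sin²θ) = 0.27753 m.
v = −0.071·193.2·0.52250·[1 + 0.071·0.85264/0.27753] = -8.7309 m/s.
|v| = 8.7309 m/s.

8.73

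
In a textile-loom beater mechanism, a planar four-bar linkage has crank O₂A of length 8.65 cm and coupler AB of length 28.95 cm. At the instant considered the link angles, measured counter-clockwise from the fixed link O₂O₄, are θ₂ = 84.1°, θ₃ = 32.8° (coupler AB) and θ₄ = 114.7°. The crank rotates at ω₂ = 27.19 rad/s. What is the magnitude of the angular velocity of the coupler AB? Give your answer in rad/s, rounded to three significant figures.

4.18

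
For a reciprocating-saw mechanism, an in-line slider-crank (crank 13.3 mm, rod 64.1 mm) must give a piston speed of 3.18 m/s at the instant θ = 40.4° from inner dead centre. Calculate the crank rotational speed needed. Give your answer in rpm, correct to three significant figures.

3040

For an in-line slider-crank, |v_piston| = rω|sinθ|·[1 + r cosθ/√(L² − r² sin²θ)].
With r = 0.0133 m, L = 0.0641 m, θ = 40.4°: the bracketed kinematic factor |dx/dθ| = 0.0099945 m.
ω = v/|dx/dθ| = 3.18/0.0099945 = 318.17 rad/s.
N = 60ω/(2π) = 3038.3 rpm.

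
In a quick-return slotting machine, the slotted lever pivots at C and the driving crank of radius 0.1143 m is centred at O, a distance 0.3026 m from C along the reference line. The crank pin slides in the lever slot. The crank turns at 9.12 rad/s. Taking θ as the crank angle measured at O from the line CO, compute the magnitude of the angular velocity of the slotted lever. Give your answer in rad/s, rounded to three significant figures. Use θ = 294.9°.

ω = 9.12 rad/s
Crank pin A relative to C: A = (d + r cosθ, r sinθ); lever angle φ = atan2(r sinθ, d + r cosθ).
Differentiating tanφ: φ̇ = rω(d cosθ + r)/(d² + r² + 2dr cosθ).
d² + r² + 2dr cosθ = |CA|² = 0.133756 m²;  d cosθ + r = +0.24171 m.
|ω_lever| = |0.1143·9.12·+0.24171| / 0.133756 = 1.8837 rad/s.

1.88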